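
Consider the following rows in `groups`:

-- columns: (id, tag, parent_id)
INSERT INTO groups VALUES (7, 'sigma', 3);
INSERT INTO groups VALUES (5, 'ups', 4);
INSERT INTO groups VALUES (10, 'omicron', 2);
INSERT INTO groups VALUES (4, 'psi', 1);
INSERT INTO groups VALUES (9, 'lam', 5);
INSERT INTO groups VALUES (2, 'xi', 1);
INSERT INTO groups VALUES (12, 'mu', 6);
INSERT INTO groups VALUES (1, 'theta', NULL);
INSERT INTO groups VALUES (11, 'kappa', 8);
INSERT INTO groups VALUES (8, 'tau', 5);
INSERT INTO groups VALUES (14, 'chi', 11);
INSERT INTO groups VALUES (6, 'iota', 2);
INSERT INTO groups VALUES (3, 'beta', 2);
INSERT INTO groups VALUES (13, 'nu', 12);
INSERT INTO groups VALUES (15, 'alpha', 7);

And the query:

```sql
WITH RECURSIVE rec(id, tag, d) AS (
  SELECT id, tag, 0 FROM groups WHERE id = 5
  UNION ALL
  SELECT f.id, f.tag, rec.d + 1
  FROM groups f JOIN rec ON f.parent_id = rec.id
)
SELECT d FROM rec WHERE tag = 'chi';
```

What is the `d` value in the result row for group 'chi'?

Base: id=5 (ups) at d 0.
Iteration 1: rows with parent_id in {5} -> tau (id 8, d 1), lam (id 9, d 1).
Iteration 2: rows with parent_id in {8,9} -> kappa (id 11, d 2).
Iteration 3: rows with parent_id in {11} -> chi (id 14, d 3).
Iteration 4: no rows with parent_id in {14}; recursion stops.

3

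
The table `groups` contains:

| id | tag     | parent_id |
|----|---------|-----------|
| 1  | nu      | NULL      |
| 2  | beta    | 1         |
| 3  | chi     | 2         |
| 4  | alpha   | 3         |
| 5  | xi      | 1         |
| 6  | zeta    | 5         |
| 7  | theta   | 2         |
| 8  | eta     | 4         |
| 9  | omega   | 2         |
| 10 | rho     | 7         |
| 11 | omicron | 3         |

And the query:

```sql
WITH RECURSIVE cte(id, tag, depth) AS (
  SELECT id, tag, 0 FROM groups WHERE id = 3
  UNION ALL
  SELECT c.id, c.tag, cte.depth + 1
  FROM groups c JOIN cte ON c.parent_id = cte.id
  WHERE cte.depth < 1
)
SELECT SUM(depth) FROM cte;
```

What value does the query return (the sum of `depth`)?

2

Base: id=3 (chi) at depth 0.
Iteration 1: rows with parent_id in {3} -> alpha (id 4, depth 1), omicron (id 11, depth 1).
Iteration 2: depth < 1 fails for all current rows; recursion stops.
SUM(depth) = 0 + 1 + 1 = 2.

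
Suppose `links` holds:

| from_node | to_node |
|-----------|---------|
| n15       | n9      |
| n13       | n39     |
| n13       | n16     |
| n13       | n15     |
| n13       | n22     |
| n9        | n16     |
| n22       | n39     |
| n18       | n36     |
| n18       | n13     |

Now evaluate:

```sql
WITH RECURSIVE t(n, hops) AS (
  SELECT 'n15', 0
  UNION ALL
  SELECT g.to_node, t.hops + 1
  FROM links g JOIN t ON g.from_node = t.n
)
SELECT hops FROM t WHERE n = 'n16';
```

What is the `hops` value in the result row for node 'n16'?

Base: (n15, hops=0).
Iteration 1: edges from {n15} -> (n9, hops=1).
Iteration 2: edges from {n9} -> (n16, hops=2).
Iteration 3: no outgoing edges from {n16}; recursion stops.

2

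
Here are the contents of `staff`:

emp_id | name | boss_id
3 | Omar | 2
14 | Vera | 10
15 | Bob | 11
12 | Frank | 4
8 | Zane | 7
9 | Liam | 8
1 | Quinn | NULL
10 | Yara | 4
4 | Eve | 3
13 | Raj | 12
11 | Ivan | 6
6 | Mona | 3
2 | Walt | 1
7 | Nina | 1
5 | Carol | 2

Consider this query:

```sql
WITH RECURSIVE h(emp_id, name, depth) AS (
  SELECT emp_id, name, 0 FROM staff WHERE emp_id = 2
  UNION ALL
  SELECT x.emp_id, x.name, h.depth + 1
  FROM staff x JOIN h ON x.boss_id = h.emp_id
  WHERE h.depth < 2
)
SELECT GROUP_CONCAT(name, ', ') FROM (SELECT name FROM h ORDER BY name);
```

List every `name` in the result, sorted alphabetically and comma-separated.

Base: emp_id=2 (Walt) at depth 0.
Iteration 1: rows with boss_id in {2} -> Omar (id 3, depth 1), Carol (id 5, depth 1).
Iteration 2: rows with boss_id in {3,5} -> Eve (id 4, depth 2), Mona (id 6, depth 2).
Iteration 3: depth < 2 fails for all current rows; recursion stops.

Carol, Eve, Mona, Omar, Walt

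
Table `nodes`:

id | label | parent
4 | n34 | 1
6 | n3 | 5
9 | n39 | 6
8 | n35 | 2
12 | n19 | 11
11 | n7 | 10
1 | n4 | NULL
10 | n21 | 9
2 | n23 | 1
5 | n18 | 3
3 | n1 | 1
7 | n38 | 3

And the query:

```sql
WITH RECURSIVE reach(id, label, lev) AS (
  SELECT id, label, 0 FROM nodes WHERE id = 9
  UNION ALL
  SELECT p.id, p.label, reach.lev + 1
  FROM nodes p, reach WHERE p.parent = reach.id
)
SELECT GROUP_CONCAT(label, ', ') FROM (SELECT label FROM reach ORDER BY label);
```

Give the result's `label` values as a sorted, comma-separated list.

n19, n21, n39, n7

Base: id=9 (n39) at lev 0.
Iteration 1: rows with parent in {9} -> n21 (id 10, lev 1).
Iteration 2: rows with parent in {10} -> n7 (id 11, lev 2).
Iteration 3: rows with parent in {11} -> n19 (id 12, lev 3).
Iteration 4: no rows with parent in {12}; recursion stops.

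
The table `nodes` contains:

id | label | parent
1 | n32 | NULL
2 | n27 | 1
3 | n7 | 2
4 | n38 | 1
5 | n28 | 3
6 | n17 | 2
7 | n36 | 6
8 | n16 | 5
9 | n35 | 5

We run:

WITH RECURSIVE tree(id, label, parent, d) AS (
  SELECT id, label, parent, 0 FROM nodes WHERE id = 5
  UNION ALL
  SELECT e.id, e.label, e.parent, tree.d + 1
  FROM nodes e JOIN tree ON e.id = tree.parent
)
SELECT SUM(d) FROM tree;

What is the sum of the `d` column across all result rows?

Base: id=5 (n28), parent=3, d 0.
Iteration 1: join on id=3 -> n7 (id 3, parent=2, d 1).
Iteration 2: join on id=2 -> n27 (id 2, parent=1, d 2).
Iteration 3: join on id=1 -> n32 (id 1, parent=NULL, d 3).
Iteration 4: parent is NULL; no match; recursion stops.
SUM(d) = 0 + 1 + 2 + 3 = 6.

6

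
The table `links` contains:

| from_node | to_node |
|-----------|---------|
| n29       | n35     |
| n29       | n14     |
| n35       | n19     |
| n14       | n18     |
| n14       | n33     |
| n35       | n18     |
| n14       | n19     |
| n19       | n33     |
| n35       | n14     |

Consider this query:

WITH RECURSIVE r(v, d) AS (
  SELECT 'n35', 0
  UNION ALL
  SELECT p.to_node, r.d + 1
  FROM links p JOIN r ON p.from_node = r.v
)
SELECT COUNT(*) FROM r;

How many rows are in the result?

9

Base: (n35, d=0).
Iteration 1: edges from {n35} -> (n14, d=1), (n18, d=1), (n19, d=1).
Iteration 2: edges from {n14,n18,n19} -> (n18, d=2), (n19, d=2), (n33, d=2) x2. [UNION ALL keeps all 4 new rows, including repeats]
Iteration 3: edges from {n18,n19,n33} -> (n33, d=3).
Iteration 4: no outgoing edges from {n33}; recursion stops.
Total rows emitted: 9.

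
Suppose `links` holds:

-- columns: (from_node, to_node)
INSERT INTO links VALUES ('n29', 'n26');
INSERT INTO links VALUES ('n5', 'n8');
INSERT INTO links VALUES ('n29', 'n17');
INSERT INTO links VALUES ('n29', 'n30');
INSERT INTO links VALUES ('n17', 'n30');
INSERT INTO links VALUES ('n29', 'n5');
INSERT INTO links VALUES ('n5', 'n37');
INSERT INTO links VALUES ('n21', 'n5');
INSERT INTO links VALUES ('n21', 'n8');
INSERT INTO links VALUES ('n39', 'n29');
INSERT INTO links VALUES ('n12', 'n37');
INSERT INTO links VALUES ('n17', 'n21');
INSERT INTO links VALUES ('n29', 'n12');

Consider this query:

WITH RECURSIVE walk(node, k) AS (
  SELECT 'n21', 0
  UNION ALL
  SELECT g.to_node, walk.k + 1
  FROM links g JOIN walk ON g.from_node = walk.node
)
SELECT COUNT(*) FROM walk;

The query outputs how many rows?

5

Base: (n21, k=0).
Iteration 1: edges from {n21} -> (n5, k=1), (n8, k=1).
Iteration 2: edges from {n5,n8} -> (n37, k=2), (n8, k=2).
Iteration 3: no outgoing edges from {n37,n8}; recursion stops.
Total rows emitted: 5.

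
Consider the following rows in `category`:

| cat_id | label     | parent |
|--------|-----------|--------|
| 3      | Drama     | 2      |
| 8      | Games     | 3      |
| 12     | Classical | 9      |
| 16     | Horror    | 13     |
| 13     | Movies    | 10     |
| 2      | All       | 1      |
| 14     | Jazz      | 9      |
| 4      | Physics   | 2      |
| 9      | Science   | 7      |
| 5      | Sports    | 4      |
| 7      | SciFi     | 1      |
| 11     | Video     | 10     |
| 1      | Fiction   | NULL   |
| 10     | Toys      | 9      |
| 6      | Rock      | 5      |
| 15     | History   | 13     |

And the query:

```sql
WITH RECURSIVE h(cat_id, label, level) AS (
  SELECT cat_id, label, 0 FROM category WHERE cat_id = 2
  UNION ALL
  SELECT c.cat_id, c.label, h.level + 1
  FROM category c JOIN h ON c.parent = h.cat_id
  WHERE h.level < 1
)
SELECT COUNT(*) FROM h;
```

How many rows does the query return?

3

Base: cat_id=2 (All) at level 0.
Iteration 1: rows with parent in {2} -> Drama (id 3, level 1), Physics (id 4, level 1).
Iteration 2: level < 1 fails for all current rows; recursion stops.
Total rows emitted: 3.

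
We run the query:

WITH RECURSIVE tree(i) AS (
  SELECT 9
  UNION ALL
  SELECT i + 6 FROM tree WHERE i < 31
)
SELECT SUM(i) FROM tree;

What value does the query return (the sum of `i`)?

105

Base: i=9.
Iteration 1: 9 < 31 holds -> i = 9 + 6 = 15.
Iteration 2: 15 < 31 holds -> i = 15 + 6 = 21.
Iteration 3: 21 < 31 holds -> i = 21 + 6 = 27.
Iteration 4: 27 < 31 holds -> i = 27 + 6 = 33.
Iteration 5: 33 < 31 fails; recursion stops.
SUM(i) = 9 + 15 + 21 + 27 + 33 = 105.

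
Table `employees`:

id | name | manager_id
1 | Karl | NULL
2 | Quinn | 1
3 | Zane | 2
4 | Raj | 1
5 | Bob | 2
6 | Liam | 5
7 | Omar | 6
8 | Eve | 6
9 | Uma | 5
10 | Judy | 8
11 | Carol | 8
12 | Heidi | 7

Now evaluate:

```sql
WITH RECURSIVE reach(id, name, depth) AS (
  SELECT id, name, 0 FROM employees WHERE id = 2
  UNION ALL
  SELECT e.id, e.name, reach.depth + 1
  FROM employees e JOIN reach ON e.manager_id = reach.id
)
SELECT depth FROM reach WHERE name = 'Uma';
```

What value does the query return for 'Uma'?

Base: id=2 (Quinn) at depth 0.
Iteration 1: rows with manager_id in {2} -> Zane (id 3, depth 1), Bob (id 5, depth 1).
Iteration 2: rows with manager_id in {3,5} -> Liam (id 6, depth 2), Uma (id 9, depth 2).
Iteration 3: rows with manager_id in {6,9} -> Omar (id 7, depth 3), Eve (id 8, depth 3).
Iteration 4: rows with manager_id in {7,8} -> Judy (id 10, depth 4), Carol (id 11, depth 4), Heidi (id 12, depth 4).
Iteration 5: no rows with manager_id in {10,11,12}; recursion stops.

2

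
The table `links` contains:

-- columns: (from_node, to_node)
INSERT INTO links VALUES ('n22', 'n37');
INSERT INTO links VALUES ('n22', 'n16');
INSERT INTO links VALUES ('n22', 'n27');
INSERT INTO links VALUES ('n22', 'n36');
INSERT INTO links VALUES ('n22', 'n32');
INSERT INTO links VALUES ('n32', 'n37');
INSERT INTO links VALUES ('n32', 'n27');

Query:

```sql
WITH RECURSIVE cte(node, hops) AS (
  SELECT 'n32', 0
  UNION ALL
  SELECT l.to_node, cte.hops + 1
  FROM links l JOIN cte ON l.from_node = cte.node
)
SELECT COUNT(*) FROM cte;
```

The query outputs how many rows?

3

Base: (n32, hops=0).
Iteration 1: edges from {n32} -> (n27, hops=1), (n37, hops=1).
Iteration 2: no outgoing edges from {n27,n37}; recursion stops.
Total rows emitted: 3.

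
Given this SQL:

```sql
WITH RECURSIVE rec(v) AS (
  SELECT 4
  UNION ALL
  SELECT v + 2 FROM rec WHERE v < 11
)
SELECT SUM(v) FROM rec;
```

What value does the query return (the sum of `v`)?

40

Base: v=4.
Iteration 1: 4 < 11 holds -> v = 4 + 2 = 6.
Iteration 2: 6 < 11 holds -> v = 6 + 2 = 8.
Iteration 3: 8 < 11 holds -> v = 8 + 2 = 10.
Iteration 4: 10 < 11 holds -> v = 10 + 2 = 12.
Iteration 5: 12 < 11 fails; recursion stops.
SUM(v) = 4 + 6 + 8 + 10 + 12 = 40.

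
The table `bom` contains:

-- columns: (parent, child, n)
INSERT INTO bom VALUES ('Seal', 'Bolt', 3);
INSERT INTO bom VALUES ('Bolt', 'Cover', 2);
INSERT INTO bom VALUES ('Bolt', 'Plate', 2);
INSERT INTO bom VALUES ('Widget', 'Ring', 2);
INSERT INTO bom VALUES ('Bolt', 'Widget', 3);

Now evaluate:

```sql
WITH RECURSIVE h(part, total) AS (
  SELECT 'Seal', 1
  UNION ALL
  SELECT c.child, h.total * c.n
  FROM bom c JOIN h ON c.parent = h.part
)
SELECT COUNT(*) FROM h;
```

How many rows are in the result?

Base: (Seal, total=1).
Iteration 1: components of {Seal} -> Bolt = 1*3 = 3.
Iteration 2: components of {Bolt} -> Cover = 3*2 = 6, Plate = 3*2 = 6, Widget = 3*3 = 9.
Iteration 3: components of {Cover,Plate,Widget} -> Ring = 9*2 = 18.
Iteration 4: no further components; recursion stops.
Total rows emitted: 6.

6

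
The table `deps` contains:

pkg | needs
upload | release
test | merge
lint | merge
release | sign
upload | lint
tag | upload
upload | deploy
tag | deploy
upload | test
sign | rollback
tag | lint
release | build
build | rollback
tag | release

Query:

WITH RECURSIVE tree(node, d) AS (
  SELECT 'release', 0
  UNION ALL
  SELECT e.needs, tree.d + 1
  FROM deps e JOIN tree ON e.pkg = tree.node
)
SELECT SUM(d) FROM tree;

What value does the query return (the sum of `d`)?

Base: (release, d=0).
Iteration 1: edges from {release} -> (build, d=1), (sign, d=1).
Iteration 2: edges from {build,sign} -> (rollback, d=2) x2. [UNION ALL keeps all 2 new rows, including repeats]
Iteration 3: no outgoing edges from {rollback}; recursion stops.
SUM(d) = 0 + 1 + 1 + 2 + 2 = 6.

6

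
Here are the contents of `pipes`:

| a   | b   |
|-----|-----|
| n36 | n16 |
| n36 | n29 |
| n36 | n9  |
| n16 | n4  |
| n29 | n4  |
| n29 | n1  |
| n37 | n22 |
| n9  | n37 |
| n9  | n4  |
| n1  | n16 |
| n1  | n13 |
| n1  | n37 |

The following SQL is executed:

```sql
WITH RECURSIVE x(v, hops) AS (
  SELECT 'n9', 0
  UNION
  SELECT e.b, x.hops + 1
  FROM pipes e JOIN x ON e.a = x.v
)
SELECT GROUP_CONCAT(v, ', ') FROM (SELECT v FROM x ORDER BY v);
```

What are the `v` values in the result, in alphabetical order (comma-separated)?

n22, n37, n4, n9

Base: (n9, hops=0).
Iteration 1: edges from {n9} -> (n37, hops=1), (n4, hops=1).
Iteration 2: edges from {n37,n4} -> (n22, hops=2).
Iteration 3: no outgoing edges from {n22}; recursion stops.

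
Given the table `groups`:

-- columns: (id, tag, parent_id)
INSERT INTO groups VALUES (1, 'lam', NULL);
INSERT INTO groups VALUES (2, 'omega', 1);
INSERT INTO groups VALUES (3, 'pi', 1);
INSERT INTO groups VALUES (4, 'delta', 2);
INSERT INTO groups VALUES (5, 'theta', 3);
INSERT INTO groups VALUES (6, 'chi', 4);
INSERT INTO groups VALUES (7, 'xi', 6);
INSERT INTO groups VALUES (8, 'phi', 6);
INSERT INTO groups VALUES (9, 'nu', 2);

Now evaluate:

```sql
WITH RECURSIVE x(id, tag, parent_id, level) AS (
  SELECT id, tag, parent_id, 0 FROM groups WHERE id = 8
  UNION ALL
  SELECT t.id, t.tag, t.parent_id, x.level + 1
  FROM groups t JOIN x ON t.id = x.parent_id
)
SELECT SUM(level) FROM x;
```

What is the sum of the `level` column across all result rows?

Base: id=8 (phi), parent_id=6, level 0.
Iteration 1: join on id=6 -> chi (id 6, parent_id=4, level 1).
Iteration 2: join on id=4 -> delta (id 4, parent_id=2, level 2).
Iteration 3: join on id=2 -> omega (id 2, parent_id=1, level 3).
Iteration 4: join on id=1 -> lam (id 1, parent_id=NULL, level 4).
Iteration 5: parent_id is NULL; no match; recursion stops.
SUM(level) = 0 + 1 + 2 + 3 + 4 = 10.

10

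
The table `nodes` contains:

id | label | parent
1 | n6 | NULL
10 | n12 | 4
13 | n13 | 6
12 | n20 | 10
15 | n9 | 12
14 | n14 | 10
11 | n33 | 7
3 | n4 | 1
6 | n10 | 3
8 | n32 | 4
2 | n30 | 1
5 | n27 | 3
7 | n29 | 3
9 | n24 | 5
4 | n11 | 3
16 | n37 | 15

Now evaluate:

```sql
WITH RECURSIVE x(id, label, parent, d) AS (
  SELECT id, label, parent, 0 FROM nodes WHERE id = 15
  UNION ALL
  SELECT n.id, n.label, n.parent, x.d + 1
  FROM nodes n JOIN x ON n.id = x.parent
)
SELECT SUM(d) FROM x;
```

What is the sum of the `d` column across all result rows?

15

Base: id=15 (n9), parent=12, d 0.
Iteration 1: join on id=12 -> n20 (id 12, parent=10, d 1).
Iteration 2: join on id=10 -> n12 (id 10, parent=4, d 2).
Iteration 3: join on id=4 -> n11 (id 4, parent=3, d 3).
Iteration 4: join on id=3 -> n4 (id 3, parent=1, d 4).
Iteration 5: join on id=1 -> n6 (id 1, parent=NULL, d 5).
Iteration 6: parent is NULL; no match; recursion stops.
SUM(d) = 0 + 1 + 2 + 3 + 4 + 5 = 15.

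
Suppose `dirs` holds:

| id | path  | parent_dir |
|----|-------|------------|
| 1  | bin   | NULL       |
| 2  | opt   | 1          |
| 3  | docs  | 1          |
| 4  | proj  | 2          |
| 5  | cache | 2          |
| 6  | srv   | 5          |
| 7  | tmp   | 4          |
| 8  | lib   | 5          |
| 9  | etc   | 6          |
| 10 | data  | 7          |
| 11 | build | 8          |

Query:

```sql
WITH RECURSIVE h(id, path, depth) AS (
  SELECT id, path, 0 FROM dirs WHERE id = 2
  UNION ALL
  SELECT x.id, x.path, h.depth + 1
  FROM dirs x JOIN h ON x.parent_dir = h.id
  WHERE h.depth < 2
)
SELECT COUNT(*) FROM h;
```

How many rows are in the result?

Base: id=2 (opt) at depth 0.
Iteration 1: rows with parent_dir in {2} -> proj (id 4, depth 1), cache (id 5, depth 1).
Iteration 2: rows with parent_dir in {4,5} -> srv (id 6, depth 2), tmp (id 7, depth 2), lib (id 8, depth 2).
Iteration 3: depth < 2 fails for all current rows; recursion stops.
Total rows emitted: 6.

6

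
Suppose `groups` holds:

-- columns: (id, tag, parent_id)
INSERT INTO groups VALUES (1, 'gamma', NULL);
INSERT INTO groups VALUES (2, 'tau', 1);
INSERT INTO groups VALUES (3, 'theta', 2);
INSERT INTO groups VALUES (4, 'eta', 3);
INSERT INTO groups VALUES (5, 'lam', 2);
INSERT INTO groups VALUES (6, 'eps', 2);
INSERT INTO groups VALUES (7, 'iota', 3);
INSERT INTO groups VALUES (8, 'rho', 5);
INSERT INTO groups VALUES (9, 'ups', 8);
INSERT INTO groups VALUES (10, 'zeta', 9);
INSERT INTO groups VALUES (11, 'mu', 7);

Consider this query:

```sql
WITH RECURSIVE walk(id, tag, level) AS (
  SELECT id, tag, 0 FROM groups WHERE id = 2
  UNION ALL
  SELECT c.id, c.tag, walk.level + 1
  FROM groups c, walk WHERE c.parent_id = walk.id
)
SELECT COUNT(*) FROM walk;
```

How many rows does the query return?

10

Base: id=2 (tau) at level 0.
Iteration 1: rows with parent_id in {2} -> theta (id 3, level 1), lam (id 5, level 1), eps (id 6, level 1).
Iteration 2: rows with parent_id in {3,5,6} -> eta (id 4, level 2), iota (id 7, level 2), rho (id 8, level 2).
Iteration 3: rows with parent_id in {4,7,8} -> ups (id 9, level 3), mu (id 11, level 3).
Iteration 4: rows with parent_id in {9,11} -> zeta (id 10, level 4).
Iteration 5: no rows with parent_id in {10}; recursion stops.
Total rows emitted: 10.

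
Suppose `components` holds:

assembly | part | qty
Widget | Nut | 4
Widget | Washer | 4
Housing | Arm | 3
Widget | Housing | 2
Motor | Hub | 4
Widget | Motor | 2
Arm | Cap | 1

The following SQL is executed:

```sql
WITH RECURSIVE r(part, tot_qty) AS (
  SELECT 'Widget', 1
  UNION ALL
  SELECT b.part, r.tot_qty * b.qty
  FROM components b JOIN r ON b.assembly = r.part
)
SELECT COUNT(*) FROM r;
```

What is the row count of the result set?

Base: (Widget, tot_qty=1).
Iteration 1: components of {Widget} -> Housing = 1*2 = 2, Motor = 1*2 = 2, Nut = 1*4 = 4, Washer = 1*4 = 4.
Iteration 2: components of {Housing,Motor,Nut,Washer} -> Arm = 2*3 = 6, Hub = 2*4 = 8.
Iteration 3: components of {Arm,Hub} -> Cap = 6*1 = 6.
Iteration 4: no further components; recursion stops.
Total rows emitted: 8.

8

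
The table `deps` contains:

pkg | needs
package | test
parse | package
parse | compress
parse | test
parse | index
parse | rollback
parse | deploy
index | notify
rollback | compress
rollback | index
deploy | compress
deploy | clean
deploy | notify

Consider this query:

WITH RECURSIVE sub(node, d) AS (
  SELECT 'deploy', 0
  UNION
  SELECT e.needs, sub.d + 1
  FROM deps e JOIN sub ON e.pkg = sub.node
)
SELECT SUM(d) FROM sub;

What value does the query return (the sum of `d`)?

Base: (deploy, d=0).
Iteration 1: edges from {deploy} -> (clean, d=1), (compress, d=1), (notify, d=1).
Iteration 2: no outgoing edges from {clean,compress,notify}; recursion stops.
SUM(d) = 0 + 1 + 1 + 1 = 3.

3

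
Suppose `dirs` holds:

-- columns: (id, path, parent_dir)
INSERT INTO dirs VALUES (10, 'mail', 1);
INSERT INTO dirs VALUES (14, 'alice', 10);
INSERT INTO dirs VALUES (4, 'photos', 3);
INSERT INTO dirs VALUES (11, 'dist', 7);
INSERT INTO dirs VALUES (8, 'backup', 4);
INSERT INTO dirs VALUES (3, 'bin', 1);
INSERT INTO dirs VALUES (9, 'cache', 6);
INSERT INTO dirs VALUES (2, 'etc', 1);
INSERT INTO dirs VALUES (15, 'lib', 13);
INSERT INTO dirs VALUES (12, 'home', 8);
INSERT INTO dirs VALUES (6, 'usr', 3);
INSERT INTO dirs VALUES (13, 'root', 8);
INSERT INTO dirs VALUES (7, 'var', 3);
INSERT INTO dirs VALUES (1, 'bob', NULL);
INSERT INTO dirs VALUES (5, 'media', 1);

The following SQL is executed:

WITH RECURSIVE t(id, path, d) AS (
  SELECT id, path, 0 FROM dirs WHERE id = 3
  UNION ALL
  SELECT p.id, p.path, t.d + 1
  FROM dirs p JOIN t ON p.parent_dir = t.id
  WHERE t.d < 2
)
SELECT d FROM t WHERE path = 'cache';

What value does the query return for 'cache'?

Base: id=3 (bin) at d 0.
Iteration 1: rows with parent_dir in {3} -> photos (id 4, d 1), usr (id 6, d 1), var (id 7, d 1).
Iteration 2: rows with parent_dir in {4,6,7} -> backup (id 8, d 2), cache (id 9, d 2), dist (id 11, d 2).
Iteration 3: d < 2 fails for all current rows; recursion stops.

2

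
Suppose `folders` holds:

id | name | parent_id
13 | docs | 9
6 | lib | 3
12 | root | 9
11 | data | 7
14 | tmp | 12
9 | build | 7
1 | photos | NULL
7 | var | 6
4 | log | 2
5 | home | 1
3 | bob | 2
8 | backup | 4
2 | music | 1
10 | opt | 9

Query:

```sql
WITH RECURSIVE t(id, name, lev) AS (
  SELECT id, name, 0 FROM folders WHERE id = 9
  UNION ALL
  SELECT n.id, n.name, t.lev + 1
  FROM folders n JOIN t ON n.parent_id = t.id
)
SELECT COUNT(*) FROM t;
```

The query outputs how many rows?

5

Base: id=9 (build) at lev 0.
Iteration 1: rows with parent_id in {9} -> opt (id 10, lev 1), root (id 12, lev 1), docs (id 13, lev 1).
Iteration 2: rows with parent_id in {10,12,13} -> tmp (id 14, lev 2).
Iteration 3: no rows with parent_id in {14}; recursion stops.
Total rows emitted: 5.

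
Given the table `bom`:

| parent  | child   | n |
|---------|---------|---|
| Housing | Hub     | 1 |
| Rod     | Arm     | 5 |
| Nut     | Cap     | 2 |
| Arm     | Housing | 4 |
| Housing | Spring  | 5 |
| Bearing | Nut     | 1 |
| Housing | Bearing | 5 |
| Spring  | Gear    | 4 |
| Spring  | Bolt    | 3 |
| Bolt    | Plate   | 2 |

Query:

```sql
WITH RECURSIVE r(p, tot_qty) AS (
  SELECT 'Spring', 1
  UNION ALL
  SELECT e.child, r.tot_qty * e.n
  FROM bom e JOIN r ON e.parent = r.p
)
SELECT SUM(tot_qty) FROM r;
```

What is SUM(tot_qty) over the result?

Base: (Spring, tot_qty=1).
Iteration 1: components of {Spring} -> Bolt = 1*3 = 3, Gear = 1*4 = 4.
Iteration 2: components of {Bolt,Gear} -> Plate = 3*2 = 6.
Iteration 3: no further components; recursion stops.
SUM(tot_qty) = 1 + 3 + 4 + 6 = 14.

14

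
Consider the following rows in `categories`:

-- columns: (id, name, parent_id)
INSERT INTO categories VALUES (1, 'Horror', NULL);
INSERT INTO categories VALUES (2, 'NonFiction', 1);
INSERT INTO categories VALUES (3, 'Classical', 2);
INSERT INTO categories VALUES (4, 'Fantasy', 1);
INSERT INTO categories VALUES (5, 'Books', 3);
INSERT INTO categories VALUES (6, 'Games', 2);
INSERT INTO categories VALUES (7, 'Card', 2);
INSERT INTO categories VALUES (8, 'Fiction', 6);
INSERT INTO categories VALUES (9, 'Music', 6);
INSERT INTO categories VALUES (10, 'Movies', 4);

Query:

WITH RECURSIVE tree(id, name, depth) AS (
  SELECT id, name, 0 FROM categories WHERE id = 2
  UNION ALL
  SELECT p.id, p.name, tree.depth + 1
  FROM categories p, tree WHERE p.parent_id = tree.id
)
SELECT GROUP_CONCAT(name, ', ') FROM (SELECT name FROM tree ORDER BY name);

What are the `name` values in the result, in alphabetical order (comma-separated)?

Base: id=2 (NonFiction) at depth 0.
Iteration 1: rows with parent_id in {2} -> Classical (id 3, depth 1), Games (id 6, depth 1), Card (id 7, depth 1).
Iteration 2: rows with parent_id in {3,6,7} -> Books (id 5, depth 2), Fiction (id 8, depth 2), Music (id 9, depth 2).
Iteration 3: no rows with parent_id in {5,8,9}; recursion stops.

Books, Card, Classical, Fiction, Games, Music, NonFiction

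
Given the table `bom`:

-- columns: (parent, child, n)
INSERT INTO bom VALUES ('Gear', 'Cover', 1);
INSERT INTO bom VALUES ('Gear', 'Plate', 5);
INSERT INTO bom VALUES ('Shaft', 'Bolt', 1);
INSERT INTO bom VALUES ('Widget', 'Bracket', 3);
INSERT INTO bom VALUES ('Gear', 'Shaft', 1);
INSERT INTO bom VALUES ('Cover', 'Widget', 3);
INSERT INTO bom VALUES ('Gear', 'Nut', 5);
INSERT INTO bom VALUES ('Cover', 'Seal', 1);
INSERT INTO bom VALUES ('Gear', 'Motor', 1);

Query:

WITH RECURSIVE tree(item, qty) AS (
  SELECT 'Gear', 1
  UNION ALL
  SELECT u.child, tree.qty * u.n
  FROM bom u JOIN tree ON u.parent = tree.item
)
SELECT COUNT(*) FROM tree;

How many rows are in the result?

Base: (Gear, qty=1).
Iteration 1: components of {Gear} -> Cover = 1*1 = 1, Motor = 1*1 = 1, Nut = 1*5 = 5, Plate = 1*5 = 5, Shaft = 1*1 = 1.
Iteration 2: components of {Cover,Motor,Nut,Plate,Shaft} -> Bolt = 1*1 = 1, Seal = 1*1 = 1, Widget = 1*3 = 3.
Iteration 3: components of {Bolt,Seal,Widget} -> Bracket = 3*3 = 9.
Iteration 4: no further components; recursion stops.
Total rows emitted: 10.

10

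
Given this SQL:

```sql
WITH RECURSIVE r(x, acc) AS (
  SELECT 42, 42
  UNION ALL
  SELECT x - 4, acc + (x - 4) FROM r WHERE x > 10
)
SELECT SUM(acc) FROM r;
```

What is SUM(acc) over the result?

Base: x=42, acc=42.
Iteration 1: 42 > 10 holds -> x = 42 - 4 = 38, acc = 42 + 38 = 80.
Iteration 2: 38 > 10 holds -> x = 38 - 4 = 34, acc = 80 + 34 = 114.
Iteration 3: 34 > 10 holds -> x = 34 - 4 = 30, acc = 114 + 30 = 144.
Iteration 4: 30 > 10 holds -> x = 30 - 4 = 26, acc = 144 + 26 = 170.
Iteration 5: 26 > 10 holds -> x = 26 - 4 = 22, acc = 170 + 22 = 192.
Iteration 6: 22 > 10 holds -> x = 22 - 4 = 18, acc = 192 + 18 = 210.
Iteration 7: 18 > 10 holds -> x = 18 - 4 = 14, acc = 210 + 14 = 224.
Iteration 8: 14 > 10 holds -> x = 14 - 4 = 10, acc = 224 + 10 = 234.
Iteration 9: 10 > 10 fails; recursion stops.
SUM(acc) = 42 + 80 + 114 + 144 + 170 + 192 + 210 + 224 + 234 = 1410.

1410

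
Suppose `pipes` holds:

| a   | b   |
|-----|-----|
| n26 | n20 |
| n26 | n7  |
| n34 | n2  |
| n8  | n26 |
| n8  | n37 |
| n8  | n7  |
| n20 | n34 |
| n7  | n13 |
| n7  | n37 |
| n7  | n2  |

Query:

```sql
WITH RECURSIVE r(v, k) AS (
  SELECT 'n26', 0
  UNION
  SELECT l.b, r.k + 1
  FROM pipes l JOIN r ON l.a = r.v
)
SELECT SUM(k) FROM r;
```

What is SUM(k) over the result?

Base: (n26, k=0).
Iteration 1: edges from {n26} -> (n20, k=1), (n7, k=1).
Iteration 2: edges from {n20,n7} -> (n13, k=2), (n2, k=2), (n34, k=2), (n37, k=2).
Iteration 3: edges from {n13,n2,n34,n37} -> (n2, k=3).
Iteration 4: no outgoing edges from {n2}; recursion stops.
SUM(k) = 0 + 1 + 1 + 2 + 2 + 2 + 2 + 3 = 13.

13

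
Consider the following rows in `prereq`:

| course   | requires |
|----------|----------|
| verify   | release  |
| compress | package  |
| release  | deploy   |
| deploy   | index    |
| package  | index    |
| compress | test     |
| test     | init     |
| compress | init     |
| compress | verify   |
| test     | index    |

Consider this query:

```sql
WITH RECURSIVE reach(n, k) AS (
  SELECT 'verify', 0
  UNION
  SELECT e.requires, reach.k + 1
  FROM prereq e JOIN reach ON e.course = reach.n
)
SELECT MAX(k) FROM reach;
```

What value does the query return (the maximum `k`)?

Base: (verify, k=0).
Iteration 1: edges from {verify} -> (release, k=1).
Iteration 2: edges from {release} -> (deploy, k=2).
Iteration 3: edges from {deploy} -> (index, k=3).
Iteration 4: no outgoing edges from {index}; recursion stops.
k values: 0, 1, 2, 3; the maximum is 3.

3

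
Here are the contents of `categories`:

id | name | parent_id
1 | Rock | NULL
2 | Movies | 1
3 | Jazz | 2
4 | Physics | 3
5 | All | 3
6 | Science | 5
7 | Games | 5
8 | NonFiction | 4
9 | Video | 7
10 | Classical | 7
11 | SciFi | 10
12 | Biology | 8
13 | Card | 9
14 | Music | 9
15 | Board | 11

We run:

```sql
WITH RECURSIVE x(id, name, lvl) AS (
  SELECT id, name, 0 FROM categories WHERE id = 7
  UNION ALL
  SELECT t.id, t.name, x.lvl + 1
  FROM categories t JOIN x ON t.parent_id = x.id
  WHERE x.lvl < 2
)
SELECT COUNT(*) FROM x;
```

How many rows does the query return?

Base: id=7 (Games) at lvl 0.
Iteration 1: rows with parent_id in {7} -> Video (id 9, lvl 1), Classical (id 10, lvl 1).
Iteration 2: rows with parent_id in {9,10} -> SciFi (id 11, lvl 2), Card (id 13, lvl 2), Music (id 14, lvl 2).
Iteration 3: lvl < 2 fails for all current rows; recursion stops.
Total rows emitted: 6.

6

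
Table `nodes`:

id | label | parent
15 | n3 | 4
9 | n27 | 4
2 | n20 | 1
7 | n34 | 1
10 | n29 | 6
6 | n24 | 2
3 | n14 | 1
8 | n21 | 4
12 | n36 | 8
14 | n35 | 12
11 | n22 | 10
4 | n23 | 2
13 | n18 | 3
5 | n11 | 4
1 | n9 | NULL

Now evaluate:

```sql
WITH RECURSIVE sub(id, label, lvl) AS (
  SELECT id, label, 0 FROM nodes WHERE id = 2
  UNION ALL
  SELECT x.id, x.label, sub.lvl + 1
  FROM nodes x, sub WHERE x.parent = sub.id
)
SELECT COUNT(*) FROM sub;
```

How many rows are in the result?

Base: id=2 (n20) at lvl 0.
Iteration 1: rows with parent in {2} -> n23 (id 4, lvl 1), n24 (id 6, lvl 1).
Iteration 2: rows with parent in {4,6} -> n11 (id 5, lvl 2), n21 (id 8, lvl 2), n27 (id 9, lvl 2), n29 (id 10, lvl 2), n3 (id 15, lvl 2).
Iteration 3: rows with parent in {5,8,9,10,15} -> n22 (id 11, lvl 3), n36 (id 12, lvl 3).
Iteration 4: rows with parent in {11,12} -> n35 (id 14, lvl 4).
Iteration 5: no rows with parent in {14}; recursion stops.
Total rows emitted: 11.

11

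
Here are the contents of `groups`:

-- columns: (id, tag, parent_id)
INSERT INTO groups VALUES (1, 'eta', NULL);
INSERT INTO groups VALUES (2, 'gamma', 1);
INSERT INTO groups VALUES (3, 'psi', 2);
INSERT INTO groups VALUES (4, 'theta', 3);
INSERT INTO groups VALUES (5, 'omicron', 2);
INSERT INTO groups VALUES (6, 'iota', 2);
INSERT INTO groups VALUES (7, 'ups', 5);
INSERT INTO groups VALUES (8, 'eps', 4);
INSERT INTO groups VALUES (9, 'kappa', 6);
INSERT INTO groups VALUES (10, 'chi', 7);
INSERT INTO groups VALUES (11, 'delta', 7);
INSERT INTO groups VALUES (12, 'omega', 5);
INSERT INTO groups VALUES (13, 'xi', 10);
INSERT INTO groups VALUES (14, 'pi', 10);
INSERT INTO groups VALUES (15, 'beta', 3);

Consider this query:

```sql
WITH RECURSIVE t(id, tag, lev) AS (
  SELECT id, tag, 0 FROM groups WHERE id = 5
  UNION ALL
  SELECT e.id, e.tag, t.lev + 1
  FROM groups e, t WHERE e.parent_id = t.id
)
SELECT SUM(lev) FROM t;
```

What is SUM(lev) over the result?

12

Base: id=5 (omicron) at lev 0.
Iteration 1: rows with parent_id in {5} -> ups (id 7, lev 1), omega (id 12, lev 1).
Iteration 2: rows with parent_id in {7,12} -> chi (id 10, lev 2), delta (id 11, lev 2).
Iteration 3: rows with parent_id in {10,11} -> xi (id 13, lev 3), pi (id 14, lev 3).
Iteration 4: no rows with parent_id in {13,14}; recursion stops.
SUM(lev) = 0 + 1 + 1 + 2 + 2 + 3 + 3 = 12.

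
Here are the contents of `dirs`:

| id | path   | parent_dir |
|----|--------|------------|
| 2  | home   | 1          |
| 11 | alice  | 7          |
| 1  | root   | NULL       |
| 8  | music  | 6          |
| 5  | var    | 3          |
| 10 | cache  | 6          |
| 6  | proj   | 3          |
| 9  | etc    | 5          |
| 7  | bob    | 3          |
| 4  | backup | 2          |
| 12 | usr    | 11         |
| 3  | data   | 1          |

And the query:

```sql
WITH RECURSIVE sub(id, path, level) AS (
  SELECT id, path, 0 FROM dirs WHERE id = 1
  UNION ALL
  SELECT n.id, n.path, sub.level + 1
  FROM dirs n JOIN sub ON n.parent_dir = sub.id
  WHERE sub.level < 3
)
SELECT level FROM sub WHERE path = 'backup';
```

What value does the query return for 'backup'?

2

Base: id=1 (root) at level 0.
Iteration 1: rows with parent_dir in {1} -> home (id 2, level 1), data (id 3, level 1).
Iteration 2: rows with parent_dir in {2,3} -> backup (id 4, level 2), var (id 5, level 2), proj (id 6, level 2), bob (id 7, level 2).
Iteration 3: rows with parent_dir in {4,5,6,7} -> music (id 8, level 3), etc (id 9, level 3), cache (id 10, level 3), alice (id 11, level 3).
Iteration 4: level < 3 fails for all current rows; recursion stops.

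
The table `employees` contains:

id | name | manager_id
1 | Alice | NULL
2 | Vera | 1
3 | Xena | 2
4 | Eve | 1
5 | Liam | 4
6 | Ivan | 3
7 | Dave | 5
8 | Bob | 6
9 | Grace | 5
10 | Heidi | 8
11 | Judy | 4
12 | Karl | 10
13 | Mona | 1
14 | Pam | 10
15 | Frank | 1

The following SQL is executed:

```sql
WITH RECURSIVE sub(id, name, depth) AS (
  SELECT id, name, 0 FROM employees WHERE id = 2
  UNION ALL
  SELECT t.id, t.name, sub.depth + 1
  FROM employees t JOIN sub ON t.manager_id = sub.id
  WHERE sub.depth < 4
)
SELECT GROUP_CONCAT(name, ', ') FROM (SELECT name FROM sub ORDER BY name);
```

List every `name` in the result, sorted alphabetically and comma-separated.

Base: id=2 (Vera) at depth 0.
Iteration 1: rows with manager_id in {2} -> Xena (id 3, depth 1).
Iteration 2: rows with manager_id in {3} -> Ivan (id 6, depth 2).
Iteration 3: rows with manager_id in {6} -> Bob (id 8, depth 3).
Iteration 4: rows with manager_id in {8} -> Heidi (id 10, depth 4).
Iteration 5: depth < 4 fails for all current rows; recursion stops.

Bob, Heidi, Ivan, Vera, Xena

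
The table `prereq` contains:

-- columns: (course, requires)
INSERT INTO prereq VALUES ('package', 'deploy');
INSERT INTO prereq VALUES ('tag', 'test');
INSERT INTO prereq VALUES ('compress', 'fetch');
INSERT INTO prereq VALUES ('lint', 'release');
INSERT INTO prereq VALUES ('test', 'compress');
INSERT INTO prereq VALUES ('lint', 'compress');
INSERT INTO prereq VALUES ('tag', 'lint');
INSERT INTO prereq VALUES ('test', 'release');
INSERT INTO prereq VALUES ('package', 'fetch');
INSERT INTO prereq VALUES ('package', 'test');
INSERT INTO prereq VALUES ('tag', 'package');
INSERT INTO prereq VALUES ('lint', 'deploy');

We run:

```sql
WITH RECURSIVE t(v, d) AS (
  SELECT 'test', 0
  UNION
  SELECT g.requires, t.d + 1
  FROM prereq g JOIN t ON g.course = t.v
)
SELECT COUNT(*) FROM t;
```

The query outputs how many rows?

Base: (test, d=0).
Iteration 1: edges from {test} -> (compress, d=1), (release, d=1).
Iteration 2: edges from {compress,release} -> (fetch, d=2).
Iteration 3: no outgoing edges from {fetch}; recursion stops.
Total rows emitted: 4.

4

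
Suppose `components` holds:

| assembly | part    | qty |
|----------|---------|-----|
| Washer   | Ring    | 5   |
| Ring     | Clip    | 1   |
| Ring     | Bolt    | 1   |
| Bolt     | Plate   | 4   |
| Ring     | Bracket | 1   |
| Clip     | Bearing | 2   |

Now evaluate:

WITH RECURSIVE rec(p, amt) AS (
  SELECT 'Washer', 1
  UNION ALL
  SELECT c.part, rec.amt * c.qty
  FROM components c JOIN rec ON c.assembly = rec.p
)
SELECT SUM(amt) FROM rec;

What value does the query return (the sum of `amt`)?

Base: (Washer, amt=1).
Iteration 1: components of {Washer} -> Ring = 1*5 = 5.
Iteration 2: components of {Ring} -> Bolt = 5*1 = 5, Bracket = 5*1 = 5, Clip = 5*1 = 5.
Iteration 3: components of {Bolt,Bracket,Clip} -> Bearing = 5*2 = 10, Plate = 5*4 = 20.
Iteration 4: no further components; recursion stops.
SUM(amt) = 1 + 5 + 5 + 5 + 5 + 10 + 20 = 51.

51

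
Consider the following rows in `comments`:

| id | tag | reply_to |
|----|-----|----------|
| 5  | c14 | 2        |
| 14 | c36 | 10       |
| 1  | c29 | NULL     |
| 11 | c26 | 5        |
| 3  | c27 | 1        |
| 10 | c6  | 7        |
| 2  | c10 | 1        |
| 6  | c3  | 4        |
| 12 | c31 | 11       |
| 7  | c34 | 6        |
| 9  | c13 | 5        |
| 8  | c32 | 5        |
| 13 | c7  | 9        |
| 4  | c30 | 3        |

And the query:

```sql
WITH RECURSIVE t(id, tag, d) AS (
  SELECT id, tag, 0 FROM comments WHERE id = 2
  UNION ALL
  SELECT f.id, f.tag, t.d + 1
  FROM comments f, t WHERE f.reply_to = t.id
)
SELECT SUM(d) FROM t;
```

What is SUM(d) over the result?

Base: id=2 (c10) at d 0.
Iteration 1: rows with reply_to in {2} -> c14 (id 5, d 1).
Iteration 2: rows with reply_to in {5} -> c32 (id 8, d 2), c13 (id 9, d 2), c26 (id 11, d 2).
Iteration 3: rows with reply_to in {8,9,11} -> c31 (id 12, d 3), c7 (id 13, d 3).
Iteration 4: no rows with reply_to in {12,13}; recursion stops.
SUM(d) = 0 + 1 + 2 + 2 + 2 + 3 + 3 = 13.

13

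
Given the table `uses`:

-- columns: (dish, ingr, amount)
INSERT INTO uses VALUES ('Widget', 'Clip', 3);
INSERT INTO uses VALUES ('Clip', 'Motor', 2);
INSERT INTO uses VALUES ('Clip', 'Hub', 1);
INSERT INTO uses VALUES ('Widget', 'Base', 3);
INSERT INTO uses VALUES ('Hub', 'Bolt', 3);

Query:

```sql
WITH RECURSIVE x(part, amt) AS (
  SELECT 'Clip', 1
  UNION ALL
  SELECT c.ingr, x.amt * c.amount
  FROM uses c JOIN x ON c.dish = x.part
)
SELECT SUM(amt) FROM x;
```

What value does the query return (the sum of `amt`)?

7

Base: (Clip, amt=1).
Iteration 1: components of {Clip} -> Hub = 1*1 = 1, Motor = 1*2 = 2.
Iteration 2: components of {Hub,Motor} -> Bolt = 1*3 = 3.
Iteration 3: no further components; recursion stops.
SUM(amt) = 1 + 2 + 1 + 3 = 7.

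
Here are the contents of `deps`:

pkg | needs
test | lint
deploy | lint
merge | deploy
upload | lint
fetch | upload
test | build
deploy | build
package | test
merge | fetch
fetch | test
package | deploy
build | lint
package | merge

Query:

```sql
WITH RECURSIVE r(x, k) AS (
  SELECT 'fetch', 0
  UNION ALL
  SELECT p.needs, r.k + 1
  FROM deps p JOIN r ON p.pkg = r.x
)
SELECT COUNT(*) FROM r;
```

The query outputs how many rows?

7

Base: (fetch, k=0).
Iteration 1: edges from {fetch} -> (test, k=1), (upload, k=1).
Iteration 2: edges from {test,upload} -> (build, k=2), (lint, k=2) x2. [UNION ALL keeps all 3 new rows, including repeats]
Iteration 3: edges from {build,lint} -> (lint, k=3).
Iteration 4: no outgoing edges from {lint}; recursion stops.
Total rows emitted: 7.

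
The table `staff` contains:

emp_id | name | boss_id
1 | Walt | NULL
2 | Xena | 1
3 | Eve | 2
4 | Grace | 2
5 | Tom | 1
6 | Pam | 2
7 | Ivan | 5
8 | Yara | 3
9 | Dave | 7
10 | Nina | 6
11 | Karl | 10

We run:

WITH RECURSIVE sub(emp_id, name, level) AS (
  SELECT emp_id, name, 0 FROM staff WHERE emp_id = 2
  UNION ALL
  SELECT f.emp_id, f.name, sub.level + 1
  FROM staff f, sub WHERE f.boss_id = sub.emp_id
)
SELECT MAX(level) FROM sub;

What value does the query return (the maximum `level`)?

Base: emp_id=2 (Xena) at level 0.
Iteration 1: rows with boss_id in {2} -> Eve (id 3, level 1), Grace (id 4, level 1), Pam (id 6, level 1).
Iteration 2: rows with boss_id in {3,4,6} -> Yara (id 8, level 2), Nina (id 10, level 2).
Iteration 3: rows with boss_id in {8,10} -> Karl (id 11, level 3).
Iteration 4: no rows with boss_id in {11}; recursion stops.
level values: 0, 1, 1, 1, 2, 2, 3; the maximum is 3.

3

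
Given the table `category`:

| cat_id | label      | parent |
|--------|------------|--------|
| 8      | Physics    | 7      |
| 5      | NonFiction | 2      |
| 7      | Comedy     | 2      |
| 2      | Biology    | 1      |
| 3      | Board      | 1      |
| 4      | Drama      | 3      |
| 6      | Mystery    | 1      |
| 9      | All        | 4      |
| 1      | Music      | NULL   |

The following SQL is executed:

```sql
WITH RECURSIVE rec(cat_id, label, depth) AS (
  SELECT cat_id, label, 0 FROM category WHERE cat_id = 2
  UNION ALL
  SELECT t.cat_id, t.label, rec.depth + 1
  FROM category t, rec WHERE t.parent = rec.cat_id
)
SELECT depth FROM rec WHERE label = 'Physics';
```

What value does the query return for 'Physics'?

Base: cat_id=2 (Biology) at depth 0.
Iteration 1: rows with parent in {2} -> NonFiction (id 5, depth 1), Comedy (id 7, depth 1).
Iteration 2: rows with parent in {5,7} -> Physics (id 8, depth 2).
Iteration 3: no rows with parent in {8}; recursion stops.

2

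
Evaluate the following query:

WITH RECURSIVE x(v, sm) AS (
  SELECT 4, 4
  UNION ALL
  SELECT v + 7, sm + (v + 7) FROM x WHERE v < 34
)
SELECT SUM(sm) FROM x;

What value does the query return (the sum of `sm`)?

Base: v=4, sm=4.
Iteration 1: 4 < 34 holds -> v = 4 + 7 = 11, sm = 4 + 11 = 15.
Iteration 2: 11 < 34 holds -> v = 11 + 7 = 18, sm = 15 + 18 = 33.
Iteration 3: 18 < 34 holds -> v = 18 + 7 = 25, sm = 33 + 25 = 58.
Iteration 4: 25 < 34 holds -> v = 25 + 7 = 32, sm = 58 + 32 = 90.
Iteration 5: 32 < 34 holds -> v = 32 + 7 = 39, sm = 90 + 39 = 129.
Iteration 6: 39 < 34 fails; recursion stops.
SUM(sm) = 4 + 15 + 33 + 58 + 90 + 129 = 329.

329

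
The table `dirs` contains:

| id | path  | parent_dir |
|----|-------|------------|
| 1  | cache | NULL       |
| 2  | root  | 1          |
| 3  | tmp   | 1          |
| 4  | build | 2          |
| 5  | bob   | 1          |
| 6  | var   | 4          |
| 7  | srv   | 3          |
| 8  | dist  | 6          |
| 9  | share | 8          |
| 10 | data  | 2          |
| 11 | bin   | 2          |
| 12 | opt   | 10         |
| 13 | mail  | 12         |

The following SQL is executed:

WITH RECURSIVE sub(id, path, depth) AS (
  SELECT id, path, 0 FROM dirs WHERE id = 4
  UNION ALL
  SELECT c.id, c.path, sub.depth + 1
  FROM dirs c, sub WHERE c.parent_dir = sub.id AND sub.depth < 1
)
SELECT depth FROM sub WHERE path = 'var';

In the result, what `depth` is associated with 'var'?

1

Base: id=4 (build) at depth 0.
Iteration 1: rows with parent_dir in {4} -> var (id 6, depth 1).
Iteration 2: depth < 1 fails for all current rows; recursion stops.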